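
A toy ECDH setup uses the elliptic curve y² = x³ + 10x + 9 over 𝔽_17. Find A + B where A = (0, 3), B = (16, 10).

(16, 7)

(0, 3) + (16, 10). λ = (10 - 3)/(16 - 0) ≡ 7/16 mod 17. 16⁻¹ ≡ 16 (mod 17) since 16·16 = 256 ≡ 1, so λ ≡ 10.
  x = λ² - 0 - 16 = 100 - 16 ≡ 16; y = λ·(0 - 16) - 3 ≡ 7. → (16, 7)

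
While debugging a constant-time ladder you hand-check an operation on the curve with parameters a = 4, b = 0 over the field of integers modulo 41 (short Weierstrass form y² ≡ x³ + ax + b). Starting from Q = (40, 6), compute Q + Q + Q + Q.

Double-and-add on 4 = (100)₂. Start with Q = (40, 6) for the leading 1-bit.
double: tangent at (40, 6): λ = (3·40² + 4)/(2·6) ≡ 7/12. 12⁻¹ ≡ 24 (mod 41), so λ ≡ 7·24 ≡ 4.
  x = λ² - 40 - 40 = 16 - 80 ≡ 18; y = λ·(40 - 18) - 6 ≡ 0. → (18, 0)
double: (18, 0) + (18, 0): same x and y₁ ≡ -y₂, so the sum is O.

O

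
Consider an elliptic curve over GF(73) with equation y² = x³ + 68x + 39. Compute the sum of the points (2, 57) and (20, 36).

(26, 44)

(2, 57) + (20, 36). λ = (36 - 57)/(20 - 2) ≡ 52/18 mod 73. 18⁻¹ ≡ 69 (mod 73) since 18·69 = 1242 ≡ 1, so λ ≡ 11.
  x = λ² - 2 - 20 = 121 - 22 ≡ 26; y = λ·(2 - 26) - 57 ≡ 44. → (26, 44)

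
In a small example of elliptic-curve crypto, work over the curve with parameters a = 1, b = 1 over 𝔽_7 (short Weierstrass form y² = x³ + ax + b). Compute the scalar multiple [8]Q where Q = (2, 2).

(0, 6)

Repeated addition: build up to 8Q.
2Q: tangent at (2, 2): λ = (3·2² + 1)/(2·2) ≡ 6/4. 4⁻¹ ≡ 2 (mod 7), so λ ≡ 6·2 ≡ 5.
  x = λ² - 2 - 2 = 25 - 4 ≡ 0; y = λ·(2 - 0) - 2 ≡ 1. → (0, 1)
3Q: (0, 1) + (2, 2). λ = (2 - 1)/(2 - 0) ≡ 1/2 mod 7. 2⁻¹ ≡ 4 (mod 7) since 2·4 = 8 ≡ 1, so λ ≡ 4.
  x = λ² - 0 - 2 = 16 - 2 ≡ 0; y = λ·(0 - 0) - 1 ≡ 6. → (0, 6)
4Q: (0, 6) + (2, 2). λ = (2 - 6)/(2 - 0) ≡ 3/2 mod 7. 2⁻¹ ≡ 4 (mod 7) since 2·4 = 8 ≡ 1, so λ ≡ 5.
  x = λ² - 0 - 2 = 25 - 2 ≡ 2; y = λ·(0 - 2) - 6 ≡ 5. → (2, 5)
5Q: (2, 5) + (2, 2): same x and y₁ ≡ -y₂, so the sum is O.
6Q: O + (2, 2) = (2, 2) (identity).
7Q: tangent at (2, 2): λ = (3·2² + 1)/(2·2) ≡ 6/4. 4⁻¹ ≡ 2 (mod 7) since 4·2 = 8 ≡ 1, so λ ≡ 6·2 ≡ 5.
  x = λ² - 2 - 2 = 25 - 4 ≡ 0; y = λ·(2 - 0) - 2 ≡ 1. → (0, 1)
8Q: (0, 1) + (2, 2). λ = (2 - 1)/(2 - 0) ≡ 1/2 mod 7. 2⁻¹ ≡ 4 (mod 7) since 2·4 = 8 ≡ 1, so λ ≡ 4.
  x = λ² - 0 - 2 = 16 - 2 ≡ 0; y = λ·(0 - 0) - 1 ≡ 6. → (0, 6)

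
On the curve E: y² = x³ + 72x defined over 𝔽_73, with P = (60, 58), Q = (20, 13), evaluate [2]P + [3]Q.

(58, 61)

First 2P:
Repeated addition: build up to 2P.
2P: tangent at (60, 58): λ = (3·60² + 72)/(2·58) ≡ 68/43. 43⁻¹ ≡ 17 (mod 73) since 43·17 = 731 ≡ 1, so λ ≡ 68·17 ≡ 61.
  x = λ² - 60 - 60 = 3721 - 120 ≡ 24; y = λ·(60 - 24) - 58 ≡ 21. → (24, 21)
2P = (24, 21).
Next 3Q:
Repeated addition: build up to 3Q.
2Q: tangent at (20, 13): λ = (3·20² + 72)/(2·13) ≡ 31/26. 26⁻¹ ≡ 59 (mod 73) since 26·59 = 1534 ≡ 1, so λ ≡ 31·59 ≡ 4.
  x = λ² - 20 - 20 = 16 - 40 ≡ 49; y = λ·(20 - 49) - 13 ≡ 17. → (49, 17)
3Q: (49, 17) + (20, 13). λ = (13 - 17)/(20 - 49) ≡ 69/44 mod 73. 44⁻¹ ≡ 5 (mod 73) since 44·5 = 220 ≡ 1, so λ ≡ 53.
  x = λ² - 49 - 20 = 2809 - 69 ≡ 39; y = λ·(49 - 39) - 17 ≡ 2. → (39, 2)
3Q = (39, 2).
Finally 2P + 3Q:
(24, 21) + (39, 2). λ = (2 - 21)/(39 - 24) ≡ 54/15 mod 73. 15⁻¹ ≡ 39 (mod 73) since 15·39 = 585 ≡ 1, so λ ≡ 62.
  x = λ² - 24 - 39 = 3844 - 63 ≡ 58; y = λ·(24 - 58) - 21 ≡ 61. → (58, 61)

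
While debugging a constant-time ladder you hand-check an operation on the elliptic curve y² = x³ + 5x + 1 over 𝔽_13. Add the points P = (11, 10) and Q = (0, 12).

(3, 11)

(11, 10) + (0, 12). λ = (12 - 10)/(0 - 11) ≡ 2/2 mod 13. 2⁻¹ ≡ 7 (mod 13), so λ ≡ 1.
  x = λ² - 11 - 0 = 1 - 11 ≡ 3; y = λ·(11 - 3) - 10 ≡ 11. → (3, 11)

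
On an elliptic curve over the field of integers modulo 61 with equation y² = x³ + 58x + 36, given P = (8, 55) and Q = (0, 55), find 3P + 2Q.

First 3P:
Repeated addition: build up to 3P.
2P: tangent at (8, 55): λ = (3·8² + 58)/(2·55) ≡ 6/49. 49⁻¹ ≡ 5 (mod 61), so λ ≡ 6·5 ≡ 30.
  x = λ² - 8 - 8 = 900 - 16 ≡ 30; y = λ·(8 - 30) - 55 ≡ 17. → (30, 17)
3P: (30, 17) + (8, 55). λ = (55 - 17)/(8 - 30) ≡ 38/39 mod 61. 39⁻¹ ≡ 36 (mod 61), so λ ≡ 26.
  x = λ² - 30 - 8 = 676 - 38 ≡ 28; y = λ·(30 - 28) - 17 ≡ 35. → (28, 35)
3P = (28, 35).
Next 2Q:
Repeated addition: build up to 2Q.
2Q: tangent at (0, 55): λ = (3·0² + 58)/(2·55) ≡ 58/49. 49⁻¹ ≡ 5 (mod 61), so λ ≡ 58·5 ≡ 46.
  x = λ² - 0 - 0 = 2116 - 0 ≡ 42; y = λ·(0 - 42) - 55 ≡ 26. → (42, 26)
2Q = (42, 26).
Finally 3P + 2Q:
(28, 35) + (42, 26). λ = (26 - 35)/(42 - 28) ≡ 52/14 mod 61. 14⁻¹ ≡ 48 (mod 61) since 14·48 = 672 ≡ 1, so λ ≡ 56.
  x = λ² - 28 - 42 = 3136 - 70 ≡ 16; y = λ·(28 - 16) - 35 ≡ 27. → (16, 27)

(16, 27)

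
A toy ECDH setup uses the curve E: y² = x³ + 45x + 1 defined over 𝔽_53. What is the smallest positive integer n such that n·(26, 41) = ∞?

9

2P: tangent at (26, 41): λ = (3·26² + 45)/(2·41) ≡ 6/29. 29⁻¹ ≡ 11 (mod 53), so λ ≡ 6·11 ≡ 13.
  x = λ² - 26 - 26 = 169 - 52 ≡ 11; y = λ·(26 - 11) - 41 ≡ 48. → (11, 48)
3P: (11, 48) + (26, 41). λ = (41 - 48)/(26 - 11) ≡ 46/15 mod 53. 15⁻¹ ≡ 46 (mod 53), so λ ≡ 49.
  x = λ² - 11 - 26 = 2401 - 37 ≡ 32; y = λ·(11 - 32) - 48 ≡ 36. → (32, 36)
4P: (32, 36) + (26, 41). λ = (41 - 36)/(26 - 32) ≡ 5/47 mod 53. 47⁻¹ ≡ 44 (mod 53), so λ ≡ 8.
  x = λ² - 32 - 26 = 64 - 58 ≡ 6; y = λ·(32 - 6) - 36 ≡ 13. → (6, 13)
5P: (6, 13) + (26, 41). λ = (41 - 13)/(26 - 6) ≡ 28/20 mod 53. 20⁻¹ ≡ 8 (mod 53) since 20·8 = 160 ≡ 1, so λ ≡ 12.
  x = λ² - 6 - 26 = 144 - 32 ≡ 6; y = λ·(6 - 6) - 13 ≡ 40. → (6, 40)
6P: (6, 40) + (26, 41). λ = (41 - 40)/(26 - 6) ≡ 1/20 mod 53. 20⁻¹ ≡ 8 (mod 53), so λ ≡ 8.
  x = λ² - 6 - 26 = 64 - 32 ≡ 32; y = λ·(6 - 32) - 40 ≡ 17. → (32, 17)
7P: (32, 17) + (26, 41). λ = (41 - 17)/(26 - 32) ≡ 24/47 mod 53. 47⁻¹ ≡ 44 (mod 53) since 47·44 = 2068 ≡ 1, so λ ≡ 49.
  x = λ² - 32 - 26 = 2401 - 58 ≡ 11; y = λ·(32 - 11) - 17 ≡ 5. → (11, 5)
8P: (11, 5) + (26, 41). λ = (41 - 5)/(26 - 11) ≡ 36/15 mod 53. 15⁻¹ ≡ 46 (mod 53), so λ ≡ 13.
  x = λ² - 11 - 26 = 169 - 37 ≡ 26; y = λ·(11 - 26) - 5 ≡ 12. → (26, 12)
9P: (26, 12) + (26, 41): same x and y₁ ≡ -y₂, so the sum is ∞.
9P = ∞, so the order is 9.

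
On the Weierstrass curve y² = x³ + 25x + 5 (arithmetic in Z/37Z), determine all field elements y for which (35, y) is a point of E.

x³ + 25x + 5 = 43755 ≡ 21 (mod 37).
Square roots of 21 mod 37: 13 and 24 (since 13² = 169 ≡ 21).

13, 24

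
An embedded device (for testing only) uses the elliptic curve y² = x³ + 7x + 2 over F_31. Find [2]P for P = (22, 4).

(20, 12)

tangent at (22, 4): λ = (3·22² + 7)/(2·4) ≡ 2/8. 8⁻¹ ≡ 4 (mod 31), so λ ≡ 2·4 ≡ 8.
  x = λ² - 22 - 22 = 64 - 44 ≡ 20; y = λ·(22 - 20) - 4 ≡ 12. → (20, 12)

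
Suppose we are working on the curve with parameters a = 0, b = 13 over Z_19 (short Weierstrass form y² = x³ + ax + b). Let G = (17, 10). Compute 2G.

tangent at (17, 10): λ = (3·17² + 0)/(2·10) ≡ 12/1. 1⁻¹ ≡ 1 (mod 19) since 1·1 = 1 ≡ 1, so λ ≡ 12·1 ≡ 12.
  x = λ² - 17 - 17 = 144 - 34 ≡ 15; y = λ·(17 - 15) - 10 ≡ 14. → (15, 14)

(15, 14)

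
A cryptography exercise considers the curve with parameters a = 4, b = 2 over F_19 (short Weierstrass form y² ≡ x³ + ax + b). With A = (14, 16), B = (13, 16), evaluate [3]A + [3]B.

(14, 3)

First 3A:
Repeated addition: build up to 3A.
2A: tangent at (14, 16): λ = (3·14² + 4)/(2·16) ≡ 3/13. 13⁻¹ ≡ 3 (mod 19) since 13·3 = 39 ≡ 1, so λ ≡ 3·3 ≡ 9.
  x = λ² - 14 - 14 = 81 - 28 ≡ 15; y = λ·(14 - 15) - 16 ≡ 13. → (15, 13)
3A: (15, 13) + (14, 16). λ = (16 - 13)/(14 - 15) ≡ 3/18 mod 19. 18⁻¹ ≡ 18 (mod 19), so λ ≡ 16.
  x = λ² - 15 - 14 = 256 - 29 ≡ 18; y = λ·(15 - 18) - 13 ≡ 15. → (18, 15)
3A = (18, 15).
Next 3B:
Repeated addition: build up to 3B.
2B: tangent at (13, 16): λ = (3·13² + 4)/(2·16) ≡ 17/13. 13⁻¹ ≡ 3 (mod 19) since 13·3 = 39 ≡ 1, so λ ≡ 17·3 ≡ 13.
  x = λ² - 13 - 13 = 169 - 26 ≡ 10; y = λ·(13 - 10) - 16 ≡ 4. → (10, 4)
3B: (10, 4) + (13, 16). λ = (16 - 4)/(13 - 10) ≡ 12/3 mod 19. 3⁻¹ ≡ 13 (mod 19) since 3·13 = 39 ≡ 1, so λ ≡ 4.
  x = λ² - 10 - 13 = 16 - 23 ≡ 12; y = λ·(10 - 12) - 4 ≡ 7. → (12, 7)
3B = (12, 7).
Finally 3A + 3B:
(18, 15) + (12, 7). λ = (7 - 15)/(12 - 18) ≡ 11/13 mod 19. 13⁻¹ ≡ 3 (mod 19), so λ ≡ 14.
  x = λ² - 18 - 12 = 196 - 30 ≡ 14; y = λ·(18 - 14) - 15 ≡ 3. → (14, 3)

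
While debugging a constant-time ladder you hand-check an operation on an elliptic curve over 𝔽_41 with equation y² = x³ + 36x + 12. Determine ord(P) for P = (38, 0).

2P: (38, 0) + (38, 0): same x and y₁ ≡ -y₂, so the sum is the point at infinity.
2P = the point at infinity, so the order is 2.

2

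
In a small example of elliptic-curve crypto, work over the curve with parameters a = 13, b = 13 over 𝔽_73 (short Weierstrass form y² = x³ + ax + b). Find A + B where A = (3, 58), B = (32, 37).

(3, 58) + (32, 37). λ = (37 - 58)/(32 - 3) ≡ 52/29 mod 73. 29⁻¹ ≡ 68 (mod 73), so λ ≡ 32.
  x = λ² - 3 - 32 = 1024 - 35 ≡ 40; y = λ·(3 - 40) - 58 ≡ 72. → (40, 72)

(40, 72)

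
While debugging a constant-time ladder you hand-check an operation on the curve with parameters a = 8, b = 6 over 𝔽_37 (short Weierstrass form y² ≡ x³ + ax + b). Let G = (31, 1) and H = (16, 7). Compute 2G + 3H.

(6, 23)

First 2G:
Repeated addition: build up to 2G.
2G: tangent at (31, 1): λ = (3·31² + 8)/(2·1) ≡ 5/2. 2⁻¹ ≡ 19 (mod 37) since 2·19 = 38 ≡ 1, so λ ≡ 5·19 ≡ 21.
  x = λ² - 31 - 31 = 441 - 62 ≡ 9; y = λ·(31 - 9) - 1 ≡ 17. → (9, 17)
2G = (9, 17).
Next 3H:
Repeated addition: build up to 3H.
2H: tangent at (16, 7): λ = (3·16² + 8)/(2·7) ≡ 36/14. 14⁻¹ ≡ 8 (mod 37), so λ ≡ 36·8 ≡ 29.
  x = λ² - 16 - 16 = 841 - 32 ≡ 32; y = λ·(16 - 32) - 7 ≡ 10. → (32, 10)
3H: (32, 10) + (16, 7). λ = (7 - 10)/(16 - 32) ≡ 34/21 mod 37. 21⁻¹ ≡ 30 (mod 37), so λ ≡ 21.
  x = λ² - 32 - 16 = 441 - 48 ≡ 23; y = λ·(32 - 23) - 10 ≡ 31. → (23, 31)
3H = (23, 31).
Finally 2G + 3H:
(9, 17) + (23, 31). λ = (31 - 17)/(23 - 9) ≡ 14/14 mod 37. 14⁻¹ ≡ 8 (mod 37), so λ ≡ 1.
  x = λ² - 9 - 23 = 1 - 32 ≡ 6; y = λ·(9 - 6) - 17 ≡ 23. → (6, 23)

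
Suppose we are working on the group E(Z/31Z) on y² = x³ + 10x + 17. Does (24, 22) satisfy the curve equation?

y² = 22² ≡ 19; x³ + 10x + 17 = 14081 ≡ 7 (mod 31). 19 ≠ 7.

no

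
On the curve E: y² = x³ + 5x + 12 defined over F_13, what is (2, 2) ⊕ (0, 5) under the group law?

(10, 10)

(2, 2) + (0, 5). λ = (5 - 2)/(0 - 2) ≡ 3/11 mod 13. 11⁻¹ ≡ 6 (mod 13) since 11·6 = 66 ≡ 1, so λ ≡ 5.
  x = λ² - 2 - 0 = 25 - 2 ≡ 10; y = λ·(2 - 10) - 2 ≡ 10. → (10, 10)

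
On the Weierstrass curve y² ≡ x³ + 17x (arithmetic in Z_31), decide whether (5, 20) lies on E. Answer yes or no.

y² = 20² ≡ 28; x³ + 17x + 0 = 210 ≡ 24 (mod 31). 28 ≠ 24.

no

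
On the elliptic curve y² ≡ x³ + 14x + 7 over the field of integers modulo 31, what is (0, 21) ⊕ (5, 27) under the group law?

(0, 21) + (5, 27). λ = (27 - 21)/(5 - 0) ≡ 6/5 mod 31. 5⁻¹ ≡ 25 (mod 31), so λ ≡ 26.
  x = λ² - 0 - 5 = 676 - 5 ≡ 20; y = λ·(0 - 20) - 21 ≡ 17. → (20, 17)

(20, 17)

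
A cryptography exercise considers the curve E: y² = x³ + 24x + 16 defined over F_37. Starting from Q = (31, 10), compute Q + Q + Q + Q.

(0, 4)

Double-and-add on 4 = (100)₂. Start with Q = (31, 10) for the leading 1-bit.
double: tangent at (31, 10): λ = (3·31² + 24)/(2·10) ≡ 21/20. 20⁻¹ ≡ 13 (mod 37) since 20·13 = 260 ≡ 1, so λ ≡ 21·13 ≡ 14.
  x = λ² - 31 - 31 = 196 - 62 ≡ 23; y = λ·(31 - 23) - 10 ≡ 28. → (23, 28)
double: tangent at (23, 28): λ = (3·23² + 24)/(2·28) ≡ 20/19. 19⁻¹ ≡ 2 (mod 37), so λ ≡ 20·2 ≡ 3.
  x = λ² - 23 - 23 = 9 - 46 ≡ 0; y = λ·(23 - 0) - 28 ≡ 4. → (0, 4)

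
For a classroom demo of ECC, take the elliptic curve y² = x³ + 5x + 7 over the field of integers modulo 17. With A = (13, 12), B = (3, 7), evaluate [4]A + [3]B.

(13, 5)

First 4A:
Repeated addition: build up to 4A.
2A: tangent at (13, 12): λ = (3·13² + 5)/(2·12) ≡ 2/7. 7⁻¹ ≡ 5 (mod 17) since 7·5 = 35 ≡ 1, so λ ≡ 2·5 ≡ 10.
  x = λ² - 13 - 13 = 100 - 26 ≡ 6; y = λ·(13 - 6) - 12 ≡ 7. → (6, 7)
3A: (6, 7) + (13, 12). λ = (12 - 7)/(13 - 6) ≡ 5/7 mod 17. 7⁻¹ ≡ 5 (mod 17), so λ ≡ 8.
  x = λ² - 6 - 13 = 64 - 19 ≡ 11; y = λ·(6 - 11) - 7 ≡ 4. → (11, 4)
4A: (11, 4) + (13, 12). λ = (12 - 4)/(13 - 11) ≡ 8/2 mod 17. 2⁻¹ ≡ 9 (mod 17) since 2·9 = 18 ≡ 1, so λ ≡ 4.
  x = λ² - 11 - 13 = 16 - 24 ≡ 9; y = λ·(11 - 9) - 4 ≡ 4. → (9, 4)
4A = (9, 4).
Next 3B:
Repeated addition: build up to 3B.
2B: tangent at (3, 7): λ = (3·3² + 5)/(2·7) ≡ 15/14. 14⁻¹ ≡ 11 (mod 17) since 14·11 = 154 ≡ 1, so λ ≡ 15·11 ≡ 12.
  x = λ² - 3 - 3 = 144 - 6 ≡ 2; y = λ·(3 - 2) - 7 ≡ 5. → (2, 5)
3B: (2, 5) + (3, 7). λ = (7 - 5)/(3 - 2) ≡ 2/1 mod 17. 1⁻¹ ≡ 1 (mod 17), so λ ≡ 2.
  x = λ² - 2 - 3 = 4 - 5 ≡ 16; y = λ·(2 - 16) - 5 ≡ 1. → (16, 1)
3B = (16, 1).
Finally 4A + 3B:
(9, 4) + (16, 1). λ = (1 - 4)/(16 - 9) ≡ 14/7 mod 17. 7⁻¹ ≡ 5 (mod 17), so λ ≡ 2.
  x = λ² - 9 - 16 = 4 - 25 ≡ 13; y = λ·(9 - 13) - 4 ≡ 5. → (13, 5)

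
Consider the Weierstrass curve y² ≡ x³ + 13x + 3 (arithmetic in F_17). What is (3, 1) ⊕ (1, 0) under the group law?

(9, 13)

(3, 1) + (1, 0). λ = (0 - 1)/(1 - 3) ≡ 16/15 mod 17. 15⁻¹ ≡ 8 (mod 17) since 15·8 = 120 ≡ 1, so λ ≡ 9.
  x = λ² - 3 - 1 = 81 - 4 ≡ 9; y = λ·(3 - 9) - 1 ≡ 13. → (9, 13)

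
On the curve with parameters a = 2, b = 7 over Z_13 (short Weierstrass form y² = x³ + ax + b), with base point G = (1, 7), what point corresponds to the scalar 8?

O

Double-and-add on 8 = (1000)₂. Start with G = (1, 7) for the leading 1-bit.
double: tangent at (1, 7): λ = (3·1² + 2)/(2·7) ≡ 5/1. 1⁻¹ ≡ 1 (mod 13) since 1·1 = 1 ≡ 1, so λ ≡ 5·1 ≡ 5.
  x = λ² - 1 - 1 = 25 - 2 ≡ 10; y = λ·(1 - 10) - 7 ≡ 0. → (10, 0)
double: (10, 0) + (10, 0): same x and y₁ ≡ -y₂, so the sum is O.
double: O + O = O (identity).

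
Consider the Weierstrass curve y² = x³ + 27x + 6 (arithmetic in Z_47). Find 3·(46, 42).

(6, 33)

Write Q = (46, 42).
Repeated addition: build up to 3Q.
2Q: tangent at (46, 42): λ = (3·46² + 27)/(2·42) ≡ 30/37. 37⁻¹ ≡ 14 (mod 47) since 37·14 = 518 ≡ 1, so λ ≡ 30·14 ≡ 44.
  x = λ² - 46 - 46 = 1936 - 92 ≡ 11; y = λ·(46 - 11) - 42 ≡ 41. → (11, 41)
3Q: (11, 41) + (46, 42). λ = (42 - 41)/(46 - 11) ≡ 1/35 mod 47. 35⁻¹ ≡ 43 (mod 47), so λ ≡ 43.
  x = λ² - 11 - 46 = 1849 - 57 ≡ 6; y = λ·(11 - 6) - 41 ≡ 33. → (6, 33)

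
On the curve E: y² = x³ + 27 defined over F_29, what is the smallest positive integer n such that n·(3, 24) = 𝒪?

5

2P: tangent at (3, 24): λ = (3·3² + 0)/(2·24) ≡ 27/19. 19⁻¹ ≡ 26 (mod 29), so λ ≡ 27·26 ≡ 6.
  x = λ² - 3 - 3 = 36 - 6 ≡ 1; y = λ·(3 - 1) - 24 ≡ 17. → (1, 17)
3P: (1, 17) + (3, 24). λ = (24 - 17)/(3 - 1) ≡ 7/2 mod 29. 2⁻¹ ≡ 15 (mod 29) since 2·15 = 30 ≡ 1, so λ ≡ 18.
  x = λ² - 1 - 3 = 324 - 4 ≡ 1; y = λ·(1 - 1) - 17 ≡ 12. → (1, 12)
4P: (1, 12) + (3, 24). λ = (24 - 12)/(3 - 1) ≡ 12/2 mod 29. 2⁻¹ ≡ 15 (mod 29) since 2·15 = 30 ≡ 1, so λ ≡ 6.
  x = λ² - 1 - 3 = 36 - 4 ≡ 3; y = λ·(1 - 3) - 12 ≡ 5. → (3, 5)
5P: (3, 5) + (3, 24): same x and y₁ ≡ -y₂, so the sum is 𝒪.
5P = 𝒪, so the order is 5.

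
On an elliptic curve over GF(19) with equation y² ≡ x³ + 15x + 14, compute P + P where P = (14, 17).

tangent at (14, 17): λ = (3·14² + 15)/(2·17) ≡ 14/15. 15⁻¹ ≡ 14 (mod 19), so λ ≡ 14·14 ≡ 6.
  x = λ² - 14 - 14 = 36 - 28 ≡ 8; y = λ·(14 - 8) - 17 ≡ 0. → (8, 0)

(8, 0)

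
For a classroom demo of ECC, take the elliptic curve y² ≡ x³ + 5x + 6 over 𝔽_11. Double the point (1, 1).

(3, 2)

tangent at (1, 1): λ = (3·1² + 5)/(2·1) ≡ 8/2. 2⁻¹ ≡ 6 (mod 11), so λ ≡ 8·6 ≡ 4.
  x = λ² - 1 - 1 = 16 - 2 ≡ 3; y = λ·(1 - 3) - 1 ≡ 2. → (3, 2)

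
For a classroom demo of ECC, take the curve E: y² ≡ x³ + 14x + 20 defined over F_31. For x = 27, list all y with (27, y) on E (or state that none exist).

x³ + 14x + 20 = 20081 ≡ 24 (mod 31).
24 is a non-residue mod 31; no y exists.

none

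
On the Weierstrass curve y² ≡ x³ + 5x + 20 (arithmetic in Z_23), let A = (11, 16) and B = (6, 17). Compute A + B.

(18, 13)

(11, 16) + (6, 17). λ = (17 - 16)/(6 - 11) ≡ 1/18 mod 23. 18⁻¹ ≡ 9 (mod 23), so λ ≡ 9.
  x = λ² - 11 - 6 = 81 - 17 ≡ 18; y = λ·(11 - 18) - 16 ≡ 13. → (18, 13)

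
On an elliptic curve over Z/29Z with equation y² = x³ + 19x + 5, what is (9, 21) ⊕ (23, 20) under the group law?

(1, 24)

(9, 21) + (23, 20). λ = (20 - 21)/(23 - 9) ≡ 28/14 mod 29. 14⁻¹ ≡ 27 (mod 29) since 14·27 = 378 ≡ 1, so λ ≡ 2.
  x = λ² - 9 - 23 = 4 - 32 ≡ 1; y = λ·(9 - 1) - 21 ≡ 24. → (1, 24)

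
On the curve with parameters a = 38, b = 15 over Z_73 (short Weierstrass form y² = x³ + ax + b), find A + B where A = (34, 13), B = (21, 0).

(34, 13) + (21, 0). λ = (0 - 13)/(21 - 34) ≡ 60/60 mod 73. 60⁻¹ ≡ 28 (mod 73), so λ ≡ 1.
  x = λ² - 34 - 21 = 1 - 55 ≡ 19; y = λ·(34 - 19) - 13 ≡ 2. → (19, 2)

(19, 2)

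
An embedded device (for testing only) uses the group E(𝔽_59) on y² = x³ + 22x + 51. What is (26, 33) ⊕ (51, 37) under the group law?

(1, 30)

(26, 33) + (51, 37). λ = (37 - 33)/(51 - 26) ≡ 4/25 mod 59. 25⁻¹ ≡ 26 (mod 59), so λ ≡ 45.
  x = λ² - 26 - 51 = 2025 - 77 ≡ 1; y = λ·(26 - 1) - 33 ≡ 30. → (1, 30)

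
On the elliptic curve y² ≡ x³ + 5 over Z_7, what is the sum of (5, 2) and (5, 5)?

The two points share x = 5 and their y-coordinates satisfy 2 + 5 ≡ 0 (mod 7), so they are inverses. Their sum is O.

O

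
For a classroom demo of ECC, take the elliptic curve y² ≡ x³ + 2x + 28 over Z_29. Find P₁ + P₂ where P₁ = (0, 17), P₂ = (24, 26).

(21, 15)

(0, 17) + (24, 26). λ = (26 - 17)/(24 - 0) ≡ 9/24 mod 29. 24⁻¹ ≡ 23 (mod 29), so λ ≡ 4.
  x = λ² - 0 - 24 = 16 - 24 ≡ 21; y = λ·(0 - 21) - 17 ≡ 15. → (21, 15)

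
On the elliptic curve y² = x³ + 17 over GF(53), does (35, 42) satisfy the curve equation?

y² = 42² ≡ 15; x³ + 0x + 17 = 42892 ≡ 15 (mod 53). 15 = 15.

yes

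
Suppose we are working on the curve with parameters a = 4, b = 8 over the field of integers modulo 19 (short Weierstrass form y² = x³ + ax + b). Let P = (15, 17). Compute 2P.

tangent at (15, 17): λ = (3·15² + 4)/(2·17) ≡ 14/15. 15⁻¹ ≡ 14 (mod 19), so λ ≡ 14·14 ≡ 6.
  x = λ² - 15 - 15 = 36 - 30 ≡ 6; y = λ·(15 - 6) - 17 ≡ 18. → (6, 18)

(6, 18)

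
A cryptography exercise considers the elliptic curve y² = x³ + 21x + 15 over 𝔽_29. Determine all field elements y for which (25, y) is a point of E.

none

x³ + 21x + 15 = 16165 ≡ 12 (mod 29).
12 is a non-residue mod 29; no y exists.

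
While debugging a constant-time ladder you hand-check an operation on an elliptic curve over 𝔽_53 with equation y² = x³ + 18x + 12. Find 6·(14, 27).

Write G = (14, 27).
Repeated addition: build up to 6G.
2G: tangent at (14, 27): λ = (3·14² + 18)/(2·27) ≡ 23/1. 1⁻¹ ≡ 1 (mod 53), so λ ≡ 23·1 ≡ 23.
  x = λ² - 14 - 14 = 529 - 28 ≡ 24; y = λ·(14 - 24) - 27 ≡ 8. → (24, 8)
3G: (24, 8) + (14, 27). λ = (27 - 8)/(14 - 24) ≡ 19/43 mod 53. 43⁻¹ ≡ 37 (mod 53), so λ ≡ 14.
  x = λ² - 24 - 14 = 196 - 38 ≡ 52; y = λ·(24 - 52) - 8 ≡ 24. → (52, 24)
4G: (52, 24) + (14, 27). λ = (27 - 24)/(14 - 52) ≡ 3/15 mod 53. 15⁻¹ ≡ 46 (mod 53) since 15·46 = 690 ≡ 1, so λ ≡ 32.
  x = λ² - 52 - 14 = 1024 - 66 ≡ 4; y = λ·(52 - 4) - 24 ≡ 28. → (4, 28)
5G: (4, 28) + (14, 27). λ = (27 - 28)/(14 - 4) ≡ 52/10 mod 53. 10⁻¹ ≡ 16 (mod 53), so λ ≡ 37.
  x = λ² - 4 - 14 = 1369 - 18 ≡ 26; y = λ·(4 - 26) - 28 ≡ 6. → (26, 6)
6G: (26, 6) + (14, 27). λ = (27 - 6)/(14 - 26) ≡ 21/41 mod 53. 41⁻¹ ≡ 22 (mod 53), so λ ≡ 38.
  x = λ² - 26 - 14 = 1444 - 40 ≡ 26; y = λ·(26 - 26) - 6 ≡ 47. → (26, 47)

(26, 47)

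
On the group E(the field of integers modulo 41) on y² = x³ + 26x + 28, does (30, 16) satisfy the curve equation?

y² = 16² ≡ 10; x³ + 26x + 28 = 27808 ≡ 10 (mod 41). 10 = 10.

yes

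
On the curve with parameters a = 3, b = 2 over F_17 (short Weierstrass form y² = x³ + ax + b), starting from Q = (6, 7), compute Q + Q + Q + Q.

O

Repeated addition: build up to 4Q.
2Q: tangent at (6, 7): λ = (3·6² + 3)/(2·7) ≡ 9/14. 14⁻¹ ≡ 11 (mod 17) since 14·11 = 154 ≡ 1, so λ ≡ 9·11 ≡ 14.
  x = λ² - 6 - 6 = 196 - 12 ≡ 14; y = λ·(6 - 14) - 7 ≡ 0. → (14, 0)
3Q: (14, 0) + (6, 7). λ = (7 - 0)/(6 - 14) ≡ 7/9 mod 17. 9⁻¹ ≡ 2 (mod 17), so λ ≡ 14.
  x = λ² - 14 - 6 = 196 - 20 ≡ 6; y = λ·(14 - 6) - 0 ≡ 10. → (6, 10)
4Q: (6, 10) + (6, 7): same x and y₁ ≡ -y₂, so the sum is O.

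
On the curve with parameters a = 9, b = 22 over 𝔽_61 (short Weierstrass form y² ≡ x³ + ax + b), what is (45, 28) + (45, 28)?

tangent at (45, 28): λ = (3·45² + 9)/(2·28) ≡ 45/56. 56⁻¹ ≡ 12 (mod 61), so λ ≡ 45·12 ≡ 52.
  x = λ² - 45 - 45 = 2704 - 90 ≡ 52; y = λ·(45 - 52) - 28 ≡ 35. → (52, 35)

(52, 35)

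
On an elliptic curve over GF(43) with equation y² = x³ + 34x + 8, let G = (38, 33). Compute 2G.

(11, 37)

tangent at (38, 33): λ = (3·38² + 34)/(2·33) ≡ 23/23. 23⁻¹ ≡ 15 (mod 43), so λ ≡ 23·15 ≡ 1.
  x = λ² - 38 - 38 = 1 - 76 ≡ 11; y = λ·(38 - 11) - 33 ≡ 37. → (11, 37)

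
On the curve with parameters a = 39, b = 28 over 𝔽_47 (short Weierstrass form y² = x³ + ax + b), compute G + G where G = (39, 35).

(33, 13)

tangent at (39, 35): λ = (3·39² + 39)/(2·35) ≡ 43/23. 23⁻¹ ≡ 45 (mod 47) since 23·45 = 1035 ≡ 1, so λ ≡ 43·45 ≡ 8.
  x = λ² - 39 - 39 = 64 - 78 ≡ 33; y = λ·(39 - 33) - 35 ≡ 13. → (33, 13)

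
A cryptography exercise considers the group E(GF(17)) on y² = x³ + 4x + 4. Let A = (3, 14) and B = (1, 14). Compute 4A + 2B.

First 4A:
Repeated addition: build up to 4A.
2A: tangent at (3, 14): λ = (3·3² + 4)/(2·14) ≡ 14/11. 11⁻¹ ≡ 14 (mod 17), so λ ≡ 14·14 ≡ 9.
  x = λ² - 3 - 3 = 81 - 6 ≡ 7; y = λ·(3 - 7) - 14 ≡ 1. → (7, 1)
3A: (7, 1) + (3, 14). λ = (14 - 1)/(3 - 7) ≡ 13/13 mod 17. 13⁻¹ ≡ 4 (mod 17) since 13·4 = 52 ≡ 1, so λ ≡ 1.
  x = λ² - 7 - 3 = 1 - 10 ≡ 8; y = λ·(7 - 8) - 1 ≡ 15. → (8, 15)
4A: (8, 15) + (3, 14). λ = (14 - 15)/(3 - 8) ≡ 16/12 mod 17. 12⁻¹ ≡ 10 (mod 17), so λ ≡ 7.
  x = λ² - 8 - 3 = 49 - 11 ≡ 4; y = λ·(8 - 4) - 15 ≡ 13. → (4, 13)
4A = (4, 13).
Next 2B:
Repeated addition: build up to 2B.
2B: tangent at (1, 14): λ = (3·1² + 4)/(2·14) ≡ 7/11. 11⁻¹ ≡ 14 (mod 17), so λ ≡ 7·14 ≡ 13.
  x = λ² - 1 - 1 = 169 - 2 ≡ 14; y = λ·(1 - 14) - 14 ≡ 4. → (14, 4)
2B = (14, 4).
Finally 4A + 2B:
(4, 13) + (14, 4). λ = (4 - 13)/(14 - 4) ≡ 8/10 mod 17. 10⁻¹ ≡ 12 (mod 17), so λ ≡ 11.
  x = λ² - 4 - 14 = 121 - 18 ≡ 1; y = λ·(4 - 1) - 13 ≡ 3. → (1, 3)

(1, 3)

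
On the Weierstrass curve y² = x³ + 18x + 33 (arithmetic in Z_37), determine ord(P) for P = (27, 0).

2P: (27, 0) + (27, 0): same x and y₁ ≡ -y₂, so the sum is ∞.
2P = ∞, so the order is 2.

2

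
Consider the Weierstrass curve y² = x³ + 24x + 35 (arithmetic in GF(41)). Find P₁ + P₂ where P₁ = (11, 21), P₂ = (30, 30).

(11, 21) + (30, 30). λ = (30 - 21)/(30 - 11) ≡ 9/19 mod 41. 19⁻¹ ≡ 13 (mod 41), so λ ≡ 35.
  x = λ² - 11 - 30 = 1225 - 41 ≡ 36; y = λ·(11 - 36) - 21 ≡ 6. → (36, 6)

(36, 6)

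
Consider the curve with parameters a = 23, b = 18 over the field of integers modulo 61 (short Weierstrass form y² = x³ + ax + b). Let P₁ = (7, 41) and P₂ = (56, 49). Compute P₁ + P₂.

(12, 3)

(7, 41) + (56, 49). λ = (49 - 41)/(56 - 7) ≡ 8/49 mod 61. 49⁻¹ ≡ 5 (mod 61), so λ ≡ 40.
  x = λ² - 7 - 56 = 1600 - 63 ≡ 12; y = λ·(7 - 12) - 41 ≡ 3. → (12, 3)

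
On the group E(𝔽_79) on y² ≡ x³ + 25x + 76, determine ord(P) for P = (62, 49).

2P: tangent at (62, 49): λ = (3·62² + 25)/(2·49) ≡ 23/19. 19⁻¹ ≡ 25 (mod 79) since 19·25 = 475 ≡ 1, so λ ≡ 23·25 ≡ 22.
  x = λ² - 62 - 62 = 484 - 124 ≡ 44; y = λ·(62 - 44) - 49 ≡ 31. → (44, 31)
3P: (44, 31) + (62, 49). λ = (49 - 31)/(62 - 44) ≡ 18/18 mod 79. 18⁻¹ ≡ 22 (mod 79), so λ ≡ 1.
  x = λ² - 44 - 62 = 1 - 106 ≡ 53; y = λ·(44 - 53) - 31 ≡ 39. → (53, 39)
4P: (53, 39) + (62, 49). λ = (49 - 39)/(62 - 53) ≡ 10/9 mod 79. 9⁻¹ ≡ 44 (mod 79) since 9·44 = 396 ≡ 1, so λ ≡ 45.
  x = λ² - 53 - 62 = 2025 - 115 ≡ 14; y = λ·(53 - 14) - 39 ≡ 57. → (14, 57)
5P: (14, 57) + (62, 49). λ = (49 - 57)/(62 - 14) ≡ 71/48 mod 79. 48⁻¹ ≡ 28 (mod 79) since 48·28 = 1344 ≡ 1, so λ ≡ 13.
  x = λ² - 14 - 62 = 169 - 76 ≡ 14; y = λ·(14 - 14) - 57 ≡ 22. → (14, 22)
6P: (14, 22) + (62, 49). λ = (49 - 22)/(62 - 14) ≡ 27/48 mod 79. 48⁻¹ ≡ 28 (mod 79), so λ ≡ 45.
  x = λ² - 14 - 62 = 2025 - 76 ≡ 53; y = λ·(14 - 53) - 22 ≡ 40. → (53, 40)
7P: (53, 40) + (62, 49). λ = (49 - 40)/(62 - 53) ≡ 9/9 mod 79. 9⁻¹ ≡ 44 (mod 79), so λ ≡ 1.
  x = λ² - 53 - 62 = 1 - 115 ≡ 44; y = λ·(53 - 44) - 40 ≡ 48. → (44, 48)
8P: (44, 48) + (62, 49). λ = (49 - 48)/(62 - 44) ≡ 1/18 mod 79. 18⁻¹ ≡ 22 (mod 79), so λ ≡ 22.
  x = λ² - 44 - 62 = 484 - 106 ≡ 62; y = λ·(44 - 62) - 48 ≡ 30. → (62, 30)
9P: (62, 30) + (62, 49): same x and y₁ ≡ -y₂, so the sum is O.
9P = O, so the order is 9.

9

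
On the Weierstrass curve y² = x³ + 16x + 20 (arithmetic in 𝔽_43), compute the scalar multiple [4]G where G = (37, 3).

Repeated addition: build up to 4G.
2G: tangent at (37, 3): λ = (3·37² + 16)/(2·3) ≡ 38/6. 6⁻¹ ≡ 36 (mod 43) since 6·36 = 216 ≡ 1, so λ ≡ 38·36 ≡ 35.
  x = λ² - 37 - 37 = 1225 - 74 ≡ 33; y = λ·(37 - 33) - 3 ≡ 8. → (33, 8)
3G: (33, 8) + (37, 3). λ = (3 - 8)/(37 - 33) ≡ 38/4 mod 43. 4⁻¹ ≡ 11 (mod 43), so λ ≡ 31.
  x = λ² - 33 - 37 = 961 - 70 ≡ 31; y = λ·(33 - 31) - 8 ≡ 11. → (31, 11)
4G: (31, 11) + (37, 3). λ = (3 - 11)/(37 - 31) ≡ 35/6 mod 43. 6⁻¹ ≡ 36 (mod 43), so λ ≡ 13.
  x = λ² - 31 - 37 = 169 - 68 ≡ 15; y = λ·(31 - 15) - 11 ≡ 25. → (15, 25)

(15, 25)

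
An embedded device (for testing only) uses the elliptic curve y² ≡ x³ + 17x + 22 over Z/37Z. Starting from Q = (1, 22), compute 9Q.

(15, 10)

Double-and-add on 9 = (1001)₂. Start with Q = (1, 22) for the leading 1-bit.
double: tangent at (1, 22): λ = (3·1² + 17)/(2·22) ≡ 20/7. 7⁻¹ ≡ 16 (mod 37), so λ ≡ 20·16 ≡ 24.
  x = λ² - 1 - 1 = 576 - 2 ≡ 19; y = λ·(1 - 19) - 22 ≡ 27. → (19, 27)
double: tangent at (19, 27): λ = (3·19² + 17)/(2·27) ≡ 27/17. 17⁻¹ ≡ 24 (mod 37) since 17·24 = 408 ≡ 1, so λ ≡ 27·24 ≡ 19.
  x = λ² - 19 - 19 = 361 - 38 ≡ 27; y = λ·(19 - 27) - 27 ≡ 6. → (27, 6)
double: tangent at (27, 6): λ = (3·27² + 17)/(2·6) ≡ 21/12. 12⁻¹ ≡ 34 (mod 37), so λ ≡ 21·34 ≡ 11.
  x = λ² - 27 - 27 = 121 - 54 ≡ 30; y = λ·(27 - 30) - 6 ≡ 35. → (30, 35)
add Q: (30, 35) + (1, 22). λ = (22 - 35)/(1 - 30) ≡ 24/8 mod 37. 8⁻¹ ≡ 14 (mod 37), so λ ≡ 3.
  x = λ² - 30 - 1 = 9 - 31 ≡ 15; y = λ·(30 - 15) - 35 ≡ 10. → (15, 10)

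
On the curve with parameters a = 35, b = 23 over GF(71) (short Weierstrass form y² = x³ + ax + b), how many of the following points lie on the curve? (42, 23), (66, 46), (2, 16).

0

(42, 23): 23² ≡ 32, rhs ≡ 37 → off.
(66, 46): 46² ≡ 57, rhs ≡ 7 → off.
(2, 16): 16² ≡ 43, rhs ≡ 30 → off.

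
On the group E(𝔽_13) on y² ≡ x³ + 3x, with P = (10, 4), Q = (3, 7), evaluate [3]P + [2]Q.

(10, 9)

First 3P:
Repeated addition: build up to 3P.
2P: tangent at (10, 4): λ = (3·10² + 3)/(2·4) ≡ 4/8. 8⁻¹ ≡ 5 (mod 13) since 8·5 = 40 ≡ 1, so λ ≡ 4·5 ≡ 7.
  x = λ² - 10 - 10 = 49 - 20 ≡ 3; y = λ·(10 - 3) - 4 ≡ 6. → (3, 6)
3P: (3, 6) + (10, 4). λ = (4 - 6)/(10 - 3) ≡ 11/7 mod 13. 7⁻¹ ≡ 2 (mod 13) since 7·2 = 14 ≡ 1, so λ ≡ 9.
  x = λ² - 3 - 10 = 81 - 13 ≡ 3; y = λ·(3 - 3) - 6 ≡ 7. → (3, 7)
3P = (3, 7).
Next 2Q:
Repeated addition: build up to 2Q.
2Q: tangent at (3, 7): λ = (3·3² + 3)/(2·7) ≡ 4/1. 1⁻¹ ≡ 1 (mod 13), so λ ≡ 4·1 ≡ 4.
  x = λ² - 3 - 3 = 16 - 6 ≡ 10; y = λ·(3 - 10) - 7 ≡ 4. → (10, 4)
2Q = (10, 4).
Finally 3P + 2Q:
(3, 7) + (10, 4). λ = (4 - 7)/(10 - 3) ≡ 10/7 mod 13. 7⁻¹ ≡ 2 (mod 13), so λ ≡ 7.
  x = λ² - 3 - 10 = 49 - 13 ≡ 10; y = λ·(3 - 10) - 7 ≡ 9. → (10, 9)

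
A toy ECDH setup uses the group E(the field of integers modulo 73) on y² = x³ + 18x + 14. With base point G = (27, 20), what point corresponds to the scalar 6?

Double-and-add on 6 = (110)₂. Start with G = (27, 20) for the leading 1-bit.
double: tangent at (27, 20): λ = (3·27² + 18)/(2·20) ≡ 15/40. 40⁻¹ ≡ 42 (mod 73), so λ ≡ 15·42 ≡ 46.
  x = λ² - 27 - 27 = 2116 - 54 ≡ 18; y = λ·(27 - 18) - 20 ≡ 29. → (18, 29)
add G: (18, 29) + (27, 20). λ = (20 - 29)/(27 - 18) ≡ 64/9 mod 73. 9⁻¹ ≡ 65 (mod 73), so λ ≡ 72.
  x = λ² - 18 - 27 = 5184 - 45 ≡ 29; y = λ·(18 - 29) - 29 ≡ 55. → (29, 55)
double: tangent at (29, 55): λ = (3·29² + 18)/(2·55) ≡ 59/37. 37⁻¹ ≡ 2 (mod 73) since 37·2 = 74 ≡ 1, so λ ≡ 59·2 ≡ 45.
  x = λ² - 29 - 29 = 2025 - 58 ≡ 69; y = λ·(29 - 69) - 55 ≡ 43. → (69, 43)

(69, 43)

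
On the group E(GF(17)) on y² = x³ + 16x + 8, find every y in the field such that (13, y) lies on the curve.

4, 13

x³ + 16x + 8 = 2413 ≡ 16 (mod 17).
Square roots of 16 mod 17: 4 and 13 (since 4² = 16 ≡ 16).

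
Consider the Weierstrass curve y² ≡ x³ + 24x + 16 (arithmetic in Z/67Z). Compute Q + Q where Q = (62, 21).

(20, 11)

tangent at (62, 21): λ = (3·62² + 24)/(2·21) ≡ 32/42. 42⁻¹ ≡ 8 (mod 67) since 42·8 = 336 ≡ 1, so λ ≡ 32·8 ≡ 55.
  x = λ² - 62 - 62 = 3025 - 124 ≡ 20; y = λ·(62 - 20) - 21 ≡ 11. → (20, 11)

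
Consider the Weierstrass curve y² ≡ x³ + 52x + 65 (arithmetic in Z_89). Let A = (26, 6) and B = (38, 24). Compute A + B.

(26, 6) + (38, 24). λ = (24 - 6)/(38 - 26) ≡ 18/12 mod 89. 12⁻¹ ≡ 52 (mod 89) since 12·52 = 624 ≡ 1, so λ ≡ 46.
  x = λ² - 26 - 38 = 2116 - 64 ≡ 5; y = λ·(26 - 5) - 6 ≡ 70. → (5, 70)

(5, 70)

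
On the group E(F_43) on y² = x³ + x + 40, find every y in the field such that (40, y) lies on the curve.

x³ + 1x + 40 = 64080 ≡ 10 (mod 43).
Square roots of 10 mod 43: 15 and 28 (since 15² = 225 ≡ 10).

15, 28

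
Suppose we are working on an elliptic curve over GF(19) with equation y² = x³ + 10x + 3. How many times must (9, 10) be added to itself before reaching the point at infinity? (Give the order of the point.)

7

2P: tangent at (9, 10): λ = (3·9² + 10)/(2·10) ≡ 6/1. 1⁻¹ ≡ 1 (mod 19) since 1·1 = 1 ≡ 1, so λ ≡ 6·1 ≡ 6.
  x = λ² - 9 - 9 = 36 - 18 ≡ 18; y = λ·(9 - 18) - 10 ≡ 12. → (18, 12)
3P: (18, 12) + (9, 10). λ = (10 - 12)/(9 - 18) ≡ 17/10 mod 19. 10⁻¹ ≡ 2 (mod 19) since 10·2 = 20 ≡ 1, so λ ≡ 15.
  x = λ² - 18 - 9 = 225 - 27 ≡ 8; y = λ·(18 - 8) - 12 ≡ 5. → (8, 5)
4P: (8, 5) + (9, 10). λ = (10 - 5)/(9 - 8) ≡ 5/1 mod 19. 1⁻¹ ≡ 1 (mod 19), so λ ≡ 5.
  x = λ² - 8 - 9 = 25 - 17 ≡ 8; y = λ·(8 - 8) - 5 ≡ 14. → (8, 14)
5P: (8, 14) + (9, 10). λ = (10 - 14)/(9 - 8) ≡ 15/1 mod 19. 1⁻¹ ≡ 1 (mod 19), so λ ≡ 15.
  x = λ² - 8 - 9 = 225 - 17 ≡ 18; y = λ·(8 - 18) - 14 ≡ 7. → (18, 7)
6P: (18, 7) + (9, 10). λ = (10 - 7)/(9 - 18) ≡ 3/10 mod 19. 10⁻¹ ≡ 2 (mod 19), so λ ≡ 6.
  x = λ² - 18 - 9 = 36 - 27 ≡ 9; y = λ·(18 - 9) - 7 ≡ 9. → (9, 9)
7P: (9, 9) + (9, 10): same x and y₁ ≡ -y₂, so the sum is the point at infinity.
7P = the point at infinity, so the order is 7.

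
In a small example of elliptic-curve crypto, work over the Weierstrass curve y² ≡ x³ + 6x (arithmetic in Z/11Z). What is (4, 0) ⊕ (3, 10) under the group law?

(4, 0) + (3, 10). λ = (10 - 0)/(3 - 4) ≡ 10/10 mod 11. 10⁻¹ ≡ 10 (mod 11), so λ ≡ 1.
  x = λ² - 4 - 3 = 1 - 7 ≡ 5; y = λ·(4 - 5) - 0 ≡ 10. → (5, 10)

(5, 10)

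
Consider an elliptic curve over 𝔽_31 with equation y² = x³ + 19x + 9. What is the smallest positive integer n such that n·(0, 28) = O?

2P: tangent at (0, 28): λ = (3·0² + 19)/(2·28) ≡ 19/25. 25⁻¹ ≡ 5 (mod 31) since 25·5 = 125 ≡ 1, so λ ≡ 19·5 ≡ 2.
  x = λ² - 0 - 0 = 4 - 0 ≡ 4; y = λ·(0 - 4) - 28 ≡ 26. → (4, 26)
3P: (4, 26) + (0, 28). λ = (28 - 26)/(0 - 4) ≡ 2/27 mod 31. 27⁻¹ ≡ 23 (mod 31), so λ ≡ 15.
  x = λ² - 4 - 0 = 225 - 4 ≡ 4; y = λ·(4 - 4) - 26 ≡ 5. → (4, 5)
4P: (4, 5) + (0, 28). λ = (28 - 5)/(0 - 4) ≡ 23/27 mod 31. 27⁻¹ ≡ 23 (mod 31) since 27·23 = 621 ≡ 1, so λ ≡ 2.
  x = λ² - 4 - 0 = 4 - 4 ≡ 0; y = λ·(4 - 0) - 5 ≡ 3. → (0, 3)
5P: (0, 3) + (0, 28): same x and y₁ ≡ -y₂, so the sum is O.
5P = O, so the order is 5.

5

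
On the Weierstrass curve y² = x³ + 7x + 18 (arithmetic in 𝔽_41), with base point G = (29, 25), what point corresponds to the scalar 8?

Double-and-add on 8 = (1000)₂. Start with G = (29, 25) for the leading 1-bit.
double: tangent at (29, 25): λ = (3·29² + 7)/(2·25) ≡ 29/9. 9⁻¹ ≡ 32 (mod 41), so λ ≡ 29·32 ≡ 26.
  x = λ² - 29 - 29 = 676 - 58 ≡ 3; y = λ·(29 - 3) - 25 ≡ 36. → (3, 36)
double: tangent at (3, 36): λ = (3·3² + 7)/(2·36) ≡ 34/31. 31⁻¹ ≡ 4 (mod 41), so λ ≡ 34·4 ≡ 13.
  x = λ² - 3 - 3 = 169 - 6 ≡ 40; y = λ·(3 - 40) - 36 ≡ 16. → (40, 16)
double: tangent at (40, 16): λ = (3·40² + 7)/(2·16) ≡ 10/32. 32⁻¹ ≡ 9 (mod 41), so λ ≡ 10·9 ≡ 8.
  x = λ² - 40 - 40 = 64 - 80 ≡ 25; y = λ·(40 - 25) - 16 ≡ 22. → (25, 22)

(25, 22)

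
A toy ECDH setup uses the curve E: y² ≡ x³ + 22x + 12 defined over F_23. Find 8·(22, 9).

(1, 14)

Write P = (22, 9).
Repeated addition: build up to 8P.
2P: tangent at (22, 9): λ = (3·22² + 22)/(2·9) ≡ 2/18. 18⁻¹ ≡ 9 (mod 23), so λ ≡ 2·9 ≡ 18.
  x = λ² - 22 - 22 = 324 - 44 ≡ 4; y = λ·(22 - 4) - 9 ≡ 16. → (4, 16)
3P: (4, 16) + (22, 9). λ = (9 - 16)/(22 - 4) ≡ 16/18 mod 23. 18⁻¹ ≡ 9 (mod 23) since 18·9 = 162 ≡ 1, so λ ≡ 6.
  x = λ² - 4 - 22 = 36 - 26 ≡ 10; y = λ·(4 - 10) - 16 ≡ 17. → (10, 17)
4P: (10, 17) + (22, 9). λ = (9 - 17)/(22 - 10) ≡ 15/12 mod 23. 12⁻¹ ≡ 2 (mod 23) since 12·2 = 24 ≡ 1, so λ ≡ 7.
  x = λ² - 10 - 22 = 49 - 32 ≡ 17; y = λ·(10 - 17) - 17 ≡ 3. → (17, 3)
5P: (17, 3) + (22, 9). λ = (9 - 3)/(22 - 17) ≡ 6/5 mod 23. 5⁻¹ ≡ 14 (mod 23), so λ ≡ 15.
  x = λ² - 17 - 22 = 225 - 39 ≡ 2; y = λ·(17 - 2) - 3 ≡ 15. → (2, 15)
6P: (2, 15) + (22, 9). λ = (9 - 15)/(22 - 2) ≡ 17/20 mod 23. 20⁻¹ ≡ 15 (mod 23) since 20·15 = 300 ≡ 1, so λ ≡ 2.
  x = λ² - 2 - 22 = 4 - 24 ≡ 3; y = λ·(2 - 3) - 15 ≡ 6. → (3, 6)
7P: (3, 6) + (22, 9). λ = (9 - 6)/(22 - 3) ≡ 3/19 mod 23. 19⁻¹ ≡ 17 (mod 23), so λ ≡ 5.
  x = λ² - 3 - 22 = 25 - 25 ≡ 0; y = λ·(3 - 0) - 6 ≡ 9. → (0, 9)
8P: (0, 9) + (22, 9). λ = (9 - 9)/(22 - 0) ≡ 0/22 mod 23. 22⁻¹ ≡ 22 (mod 23), so λ ≡ 0.
  x = λ² - 0 - 22 = 0 - 22 ≡ 1; y = λ·(0 - 1) - 9 ≡ 14. → (1, 14)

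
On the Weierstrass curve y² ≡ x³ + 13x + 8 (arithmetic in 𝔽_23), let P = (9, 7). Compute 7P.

(4, 20)

Double-and-add on 7 = (111)₂. Start with P = (9, 7) for the leading 1-bit.
double: tangent at (9, 7): λ = (3·9² + 13)/(2·7) ≡ 3/14. 14⁻¹ ≡ 5 (mod 23) since 14·5 = 70 ≡ 1, so λ ≡ 3·5 ≡ 15.
  x = λ² - 9 - 9 = 225 - 18 ≡ 0; y = λ·(9 - 0) - 7 ≡ 13. → (0, 13)
add P: (0, 13) + (9, 7). λ = (7 - 13)/(9 - 0) ≡ 17/9 mod 23. 9⁻¹ ≡ 18 (mod 23) since 9·18 = 162 ≡ 1, so λ ≡ 7.
  x = λ² - 0 - 9 = 49 - 9 ≡ 17; y = λ·(0 - 17) - 13 ≡ 6. → (17, 6)
double: tangent at (17, 6): λ = (3·17² + 13)/(2·6) ≡ 6/12. 12⁻¹ ≡ 2 (mod 23), so λ ≡ 6·2 ≡ 12.
  x = λ² - 17 - 17 = 144 - 34 ≡ 18; y = λ·(17 - 18) - 6 ≡ 5. → (18, 5)
add P: (18, 5) + (9, 7). λ = (7 - 5)/(9 - 18) ≡ 2/14 mod 23. 14⁻¹ ≡ 5 (mod 23), so λ ≡ 10.
  x = λ² - 18 - 9 = 100 - 27 ≡ 4; y = λ·(18 - 4) - 5 ≡ 20. → (4, 20)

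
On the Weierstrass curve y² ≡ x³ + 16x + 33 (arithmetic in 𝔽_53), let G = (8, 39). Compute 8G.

(13, 0)

Repeated addition: build up to 8G.
2G: tangent at (8, 39): λ = (3·8² + 16)/(2·39) ≡ 49/25. 25⁻¹ ≡ 17 (mod 53), so λ ≡ 49·17 ≡ 38.
  x = λ² - 8 - 8 = 1444 - 16 ≡ 50; y = λ·(8 - 50) - 39 ≡ 8. → (50, 8)
3G: (50, 8) + (8, 39). λ = (39 - 8)/(8 - 50) ≡ 31/11 mod 53. 11⁻¹ ≡ 29 (mod 53), so λ ≡ 51.
  x = λ² - 50 - 8 = 2601 - 58 ≡ 52; y = λ·(50 - 52) - 8 ≡ 49. → (52, 49)
4G: (52, 49) + (8, 39). λ = (39 - 49)/(8 - 52) ≡ 43/9 mod 53. 9⁻¹ ≡ 6 (mod 53), so λ ≡ 46.
  x = λ² - 52 - 8 = 2116 - 60 ≡ 42; y = λ·(52 - 42) - 49 ≡ 40. → (42, 40)
5G: (42, 40) + (8, 39). λ = (39 - 40)/(8 - 42) ≡ 52/19 mod 53. 19⁻¹ ≡ 14 (mod 53) since 19·14 = 266 ≡ 1, so λ ≡ 39.
  x = λ² - 42 - 8 = 1521 - 50 ≡ 40; y = λ·(42 - 40) - 40 ≡ 38. → (40, 38)
6G: (40, 38) + (8, 39). λ = (39 - 38)/(8 - 40) ≡ 1/21 mod 53. 21⁻¹ ≡ 48 (mod 53), so λ ≡ 48.
  x = λ² - 40 - 8 = 2304 - 48 ≡ 30; y = λ·(40 - 30) - 38 ≡ 18. → (30, 18)
7G: (30, 18) + (8, 39). λ = (39 - 18)/(8 - 30) ≡ 21/31 mod 53. 31⁻¹ ≡ 12 (mod 53), so λ ≡ 40.
  x = λ² - 30 - 8 = 1600 - 38 ≡ 25; y = λ·(30 - 25) - 18 ≡ 23. → (25, 23)
8G: (25, 23) + (8, 39). λ = (39 - 23)/(8 - 25) ≡ 16/36 mod 53. 36⁻¹ ≡ 28 (mod 53) since 36·28 = 1008 ≡ 1, so λ ≡ 24.
  x = λ² - 25 - 8 = 576 - 33 ≡ 13; y = λ·(25 - 13) - 23 ≡ 0. → (13, 0)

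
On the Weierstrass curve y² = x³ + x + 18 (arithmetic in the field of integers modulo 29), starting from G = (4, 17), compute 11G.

Double-and-add on 11 = (1011)₂. Start with G = (4, 17) for the leading 1-bit.
double: tangent at (4, 17): λ = (3·4² + 1)/(2·17) ≡ 20/5. 5⁻¹ ≡ 6 (mod 29), so λ ≡ 20·6 ≡ 4.
  x = λ² - 4 - 4 = 16 - 8 ≡ 8; y = λ·(4 - 8) - 17 ≡ 25. → (8, 25)
double: tangent at (8, 25): λ = (3·8² + 1)/(2·25) ≡ 19/21. 21⁻¹ ≡ 18 (mod 29), so λ ≡ 19·18 ≡ 23.
  x = λ² - 8 - 8 = 529 - 16 ≡ 20; y = λ·(8 - 20) - 25 ≡ 18. → (20, 18)
add G: (20, 18) + (4, 17). λ = (17 - 18)/(4 - 20) ≡ 28/13 mod 29. 13⁻¹ ≡ 9 (mod 29), so λ ≡ 20.
  x = λ² - 20 - 4 = 400 - 24 ≡ 28; y = λ·(20 - 28) - 18 ≡ 25. → (28, 25)
double: tangent at (28, 25): λ = (3·28² + 1)/(2·25) ≡ 4/21. 21⁻¹ ≡ 18 (mod 29), so λ ≡ 4·18 ≡ 14.
  x = λ² - 28 - 28 = 196 - 56 ≡ 24; y = λ·(28 - 24) - 25 ≡ 2. → (24, 2)
add G: (24, 2) + (4, 17). λ = (17 - 2)/(4 - 24) ≡ 15/9 mod 29. 9⁻¹ ≡ 13 (mod 29), so λ ≡ 21.
  x = λ² - 24 - 4 = 441 - 28 ≡ 7; y = λ·(24 - 7) - 2 ≡ 7. → (7, 7)

(7, 7)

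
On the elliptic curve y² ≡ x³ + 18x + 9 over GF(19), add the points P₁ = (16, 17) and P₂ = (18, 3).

(15, 14)

(16, 17) + (18, 3). λ = (3 - 17)/(18 - 16) ≡ 5/2 mod 19. 2⁻¹ ≡ 10 (mod 19) since 2·10 = 20 ≡ 1, so λ ≡ 12.
  x = λ² - 16 - 18 = 144 - 34 ≡ 15; y = λ·(16 - 15) - 17 ≡ 14. → (15, 14)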